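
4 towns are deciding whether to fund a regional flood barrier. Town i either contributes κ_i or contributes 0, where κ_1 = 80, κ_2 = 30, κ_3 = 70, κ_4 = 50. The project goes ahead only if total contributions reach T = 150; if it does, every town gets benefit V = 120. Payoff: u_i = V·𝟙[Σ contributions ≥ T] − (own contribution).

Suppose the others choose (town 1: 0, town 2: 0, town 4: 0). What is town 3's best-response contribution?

Others' total = 0. Even contributing 70 gives 70 < 150: no benefit either way.
Best response: 0.

0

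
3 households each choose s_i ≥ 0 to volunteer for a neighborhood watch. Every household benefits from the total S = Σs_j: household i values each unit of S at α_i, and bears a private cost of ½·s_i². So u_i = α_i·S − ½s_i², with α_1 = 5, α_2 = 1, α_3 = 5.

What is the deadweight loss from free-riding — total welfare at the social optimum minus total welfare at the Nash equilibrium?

86

Household i's FOC: ∂u_i/∂s_i = α_i − s_i = 0, so s_i* = α_i.
NE contributions = (5, 1, 5); S = 11.
W^NE = (Σα)·S − ½Σα_i² = 11² − ½·51 = 95.5.
Planner sets s_i = Σα_j = 11 for every i, so S^SO = 3·11 = 33.
W^SO = (Σα)·S^SO − ½·3·(Σα)² = (3/2)·11² = 181.5.
Deadweight loss = W^SO − W^NE = 86.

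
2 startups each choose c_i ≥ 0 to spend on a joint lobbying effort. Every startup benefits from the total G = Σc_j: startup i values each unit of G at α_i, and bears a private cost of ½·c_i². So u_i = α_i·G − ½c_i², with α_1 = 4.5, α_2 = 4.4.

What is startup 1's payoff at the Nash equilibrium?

29.925

Startup i's FOC: ∂u_i/∂c_i = α_i − c_i = 0, so c_i* = α_i.
NE contributions = (4.5, 4.4); G = 8.9.
u_1 = α_1·G − ½·(c_1)² = 4.5·8.9 − ½·4.5² = 29.925.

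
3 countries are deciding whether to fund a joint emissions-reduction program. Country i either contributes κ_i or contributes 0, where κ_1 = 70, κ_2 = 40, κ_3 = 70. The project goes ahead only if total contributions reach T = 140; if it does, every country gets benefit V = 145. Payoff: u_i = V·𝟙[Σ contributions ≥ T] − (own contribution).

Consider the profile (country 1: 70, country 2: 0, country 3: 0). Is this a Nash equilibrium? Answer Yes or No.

No

Total = 70 < 140: not provided.
Country 1 (pledges 70, payoff -70): dropping to 0 → total 0, payoff 0. Profitable deviation.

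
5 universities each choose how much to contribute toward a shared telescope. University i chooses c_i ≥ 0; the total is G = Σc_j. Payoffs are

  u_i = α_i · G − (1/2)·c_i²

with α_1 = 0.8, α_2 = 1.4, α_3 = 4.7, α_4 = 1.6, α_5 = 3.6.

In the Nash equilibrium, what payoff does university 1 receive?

University i's FOC: ∂u_i/∂c_i = α_i − c_i = 0, so c_i* = α_i.
NE contributions = (0.8, 1.4, 4.7, 1.6, 3.6); G = 12.1.
u_1 = α_1·G − ½·(c_1)² = 0.8·12.1 − ½·0.8² = 9.36.

9.36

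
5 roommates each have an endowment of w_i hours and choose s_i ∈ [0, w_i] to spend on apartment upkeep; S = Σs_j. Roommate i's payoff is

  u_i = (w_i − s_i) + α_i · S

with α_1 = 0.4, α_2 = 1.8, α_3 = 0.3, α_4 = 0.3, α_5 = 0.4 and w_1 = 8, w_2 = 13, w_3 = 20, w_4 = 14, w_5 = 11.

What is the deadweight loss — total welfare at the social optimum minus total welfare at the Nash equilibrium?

∂u_i/∂s_i = α_i − 1, so roommate i contributes w_i if α_i > 1, else 0.
α_i > 1 for i ∈ {2}; NE contributions (0, 13, 0, 0, 0), S = 13.
W^NE = Σw_i − S^NE + (Σα_i)·S^NE = 66 + 2.2·13 = 94.6.
Planner: ∂(Σu_j)/∂s_i = Σα_j − 1 = 2.2 > 0, so everyone contributes w_i; S^SO = 66, W^SO = 66 + 2.2·66 = 211.2.
Deadweight loss = 116.6.

116.6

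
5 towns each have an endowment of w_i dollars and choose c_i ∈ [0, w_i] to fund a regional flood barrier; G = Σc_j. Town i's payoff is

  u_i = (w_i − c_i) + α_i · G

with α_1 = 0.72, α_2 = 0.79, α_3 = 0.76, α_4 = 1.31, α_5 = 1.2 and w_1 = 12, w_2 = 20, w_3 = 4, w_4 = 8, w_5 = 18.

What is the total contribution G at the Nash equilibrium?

26

∂u_i/∂c_i = α_i − 1, so town i contributes w_i if α_i > 1, else 0.
α_i > 1 for i ∈ {4, 5}; NE contributions (0, 0, 0, 8, 18), G = 26.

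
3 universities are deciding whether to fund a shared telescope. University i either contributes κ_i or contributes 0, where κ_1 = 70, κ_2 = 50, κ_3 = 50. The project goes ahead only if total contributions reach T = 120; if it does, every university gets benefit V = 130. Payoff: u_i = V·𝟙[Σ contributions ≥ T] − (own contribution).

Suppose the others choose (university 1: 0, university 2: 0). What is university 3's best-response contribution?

0

Others' total = 0. Even contributing 50 gives 50 < 120: no benefit either way.
Best response: 0.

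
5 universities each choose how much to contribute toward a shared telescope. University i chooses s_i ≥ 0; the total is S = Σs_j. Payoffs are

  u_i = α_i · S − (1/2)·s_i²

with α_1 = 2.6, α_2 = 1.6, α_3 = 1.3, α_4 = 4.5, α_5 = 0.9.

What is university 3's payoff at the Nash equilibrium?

13.325

University i's FOC: ∂u_i/∂s_i = α_i − s_i = 0, so s_i* = α_i.
NE contributions = (2.6, 1.6, 1.3, 4.5, 0.9); S = 10.9.
u_3 = α_3·S − ½·(s_3)² = 1.3·10.9 − ½·1.3² = 13.325.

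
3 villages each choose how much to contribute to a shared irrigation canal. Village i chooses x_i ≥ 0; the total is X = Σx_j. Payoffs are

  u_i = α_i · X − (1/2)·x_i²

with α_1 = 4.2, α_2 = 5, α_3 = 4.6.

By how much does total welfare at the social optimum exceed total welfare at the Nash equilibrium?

127.12

Village i's FOC: ∂u_i/∂x_i = α_i − x_i = 0, so x_i* = α_i.
NE contributions = (4.2, 5, 4.6); X = 13.8.
W^NE = (Σα)·X − ½Σα_i² = 13.8² − ½·63.8 = 158.54.
Planner sets x_i = Σα_j = 13.8 for every i, so X^SO = 3·13.8 = 41.4.
W^SO = (Σα)·X^SO − ½·3·(Σα)² = (3/2)·13.8² = 285.66.
Deadweight loss = W^SO − W^NE = 127.12.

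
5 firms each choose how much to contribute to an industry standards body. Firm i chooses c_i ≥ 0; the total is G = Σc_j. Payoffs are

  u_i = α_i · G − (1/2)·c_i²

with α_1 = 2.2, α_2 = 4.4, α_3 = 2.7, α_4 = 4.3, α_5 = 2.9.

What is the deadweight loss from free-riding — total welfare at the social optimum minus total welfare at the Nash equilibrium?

437.57

Firm i's FOC: ∂u_i/∂c_i = α_i − c_i = 0, so c_i* = α_i.
NE contributions = (2.2, 4.4, 2.7, 4.3, 2.9); G = 16.5.
W^NE = (Σα)·G − ½Σα_i² = 16.5² − ½·58.39 = 243.055.
Planner sets c_i = Σα_j = 16.5 for every i, so G^SO = 5·16.5 = 82.5.
W^SO = (Σα)·G^SO − ½·5·(Σα)² = (5/2)·16.5² = 680.625.
Deadweight loss = W^SO − W^NE = 437.57.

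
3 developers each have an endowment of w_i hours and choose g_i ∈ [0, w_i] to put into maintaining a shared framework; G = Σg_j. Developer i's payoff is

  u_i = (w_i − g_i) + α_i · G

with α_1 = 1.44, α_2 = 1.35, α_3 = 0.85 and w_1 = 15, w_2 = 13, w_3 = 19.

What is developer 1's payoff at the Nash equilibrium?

40.32

∂u_i/∂g_i = α_i − 1, so developer i contributes w_i if α_i > 1, else 0.
α_i > 1 for i ∈ {1, 2}; NE contributions (15, 13, 0), G = 28.
u_1 = (15 − 15) + 1.44·28 = 40.32.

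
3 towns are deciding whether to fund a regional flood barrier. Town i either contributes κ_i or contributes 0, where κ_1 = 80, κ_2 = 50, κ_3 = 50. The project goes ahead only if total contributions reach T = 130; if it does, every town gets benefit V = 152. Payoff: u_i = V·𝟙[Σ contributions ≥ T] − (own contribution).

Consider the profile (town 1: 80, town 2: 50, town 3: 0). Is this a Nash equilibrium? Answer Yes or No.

Total = 130 ≥ 130: provided.
Town 1 (pledges 80, payoff 72): dropping to 0 → total 50, payoff 0. No gain.
Town 2 (pledges 50, payoff 102): dropping to 0 → total 80, payoff 0. No gain.
Town 3 (pledges 0, payoff 152): pledging 50 → total 180, payoff 102. No gain.

Yes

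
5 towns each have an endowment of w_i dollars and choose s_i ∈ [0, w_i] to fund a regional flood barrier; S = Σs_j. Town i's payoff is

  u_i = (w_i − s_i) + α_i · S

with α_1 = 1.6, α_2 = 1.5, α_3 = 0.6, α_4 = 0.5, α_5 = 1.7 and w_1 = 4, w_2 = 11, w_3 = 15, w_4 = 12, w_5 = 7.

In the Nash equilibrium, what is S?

∂u_i/∂s_i = α_i − 1, so town i contributes w_i if α_i > 1, else 0.
α_i > 1 for i ∈ {1, 2, 5}; NE contributions (4, 11, 0, 0, 7), S = 22.

22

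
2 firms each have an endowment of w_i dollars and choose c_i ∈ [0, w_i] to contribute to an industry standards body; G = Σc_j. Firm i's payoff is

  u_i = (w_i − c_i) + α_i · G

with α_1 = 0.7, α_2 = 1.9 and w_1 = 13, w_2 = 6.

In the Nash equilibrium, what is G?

6

∂u_i/∂c_i = α_i − 1, so firm i contributes w_i if α_i > 1, else 0.
α_i > 1 for i ∈ {2}; NE contributions (0, 6), G = 6.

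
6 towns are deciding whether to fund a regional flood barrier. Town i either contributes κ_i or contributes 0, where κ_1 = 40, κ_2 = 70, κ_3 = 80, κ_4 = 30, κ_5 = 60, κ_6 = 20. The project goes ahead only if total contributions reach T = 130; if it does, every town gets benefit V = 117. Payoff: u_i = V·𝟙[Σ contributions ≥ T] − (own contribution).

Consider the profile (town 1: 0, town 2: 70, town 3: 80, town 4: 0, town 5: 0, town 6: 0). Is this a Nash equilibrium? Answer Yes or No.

Total = 150 ≥ 130: provided.
Town 1 (pledges 0, payoff 117): pledging 40 → total 190, payoff 77. No gain.
Town 2 (pledges 70, payoff 47): dropping to 0 → total 80, payoff 0. No gain.
Town 3 (pledges 80, payoff 37): dropping to 0 → total 70, payoff 0. No gain.
Town 4 (pledges 0, payoff 117): pledging 30 → total 180, payoff 87. No gain.
Town 5 (pledges 0, payoff 117): pledging 60 → total 210, payoff 57. No gain.
Town 6 (pledges 0, payoff 117): pledging 20 → total 170, payoff 97. No gain.

Yes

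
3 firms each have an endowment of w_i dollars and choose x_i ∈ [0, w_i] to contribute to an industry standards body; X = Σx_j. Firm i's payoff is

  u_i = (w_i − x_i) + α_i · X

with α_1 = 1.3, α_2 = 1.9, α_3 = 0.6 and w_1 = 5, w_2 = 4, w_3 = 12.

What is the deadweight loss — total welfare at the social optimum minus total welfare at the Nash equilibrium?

33.6

∂u_i/∂x_i = α_i − 1, so firm i contributes w_i if α_i > 1, else 0.
α_i > 1 for i ∈ {1, 2}; NE contributions (5, 4, 0), X = 9.
W^NE = Σw_i − X^NE + (Σα_i)·X^NE = 21 + 2.8·9 = 46.2.
Planner: ∂(Σu_j)/∂x_i = Σα_j − 1 = 2.8 > 0, so everyone contributes w_i; X^SO = 21, W^SO = 21 + 2.8·21 = 79.8.
Deadweight loss = 33.6.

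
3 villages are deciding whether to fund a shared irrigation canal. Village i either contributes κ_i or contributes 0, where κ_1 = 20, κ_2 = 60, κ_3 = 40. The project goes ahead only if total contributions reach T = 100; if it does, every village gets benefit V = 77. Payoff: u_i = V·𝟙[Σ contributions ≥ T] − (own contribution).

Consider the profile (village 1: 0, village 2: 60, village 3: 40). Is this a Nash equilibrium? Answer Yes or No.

Total = 100 ≥ 100: provided.
Village 1 (pledges 0, payoff 77): pledging 20 → total 120, payoff 57. No gain.
Village 2 (pledges 60, payoff 17): dropping to 0 → total 40, payoff 0. No gain.
Village 3 (pledges 40, payoff 37): dropping to 0 → total 60, payoff 0. No gain.

Yes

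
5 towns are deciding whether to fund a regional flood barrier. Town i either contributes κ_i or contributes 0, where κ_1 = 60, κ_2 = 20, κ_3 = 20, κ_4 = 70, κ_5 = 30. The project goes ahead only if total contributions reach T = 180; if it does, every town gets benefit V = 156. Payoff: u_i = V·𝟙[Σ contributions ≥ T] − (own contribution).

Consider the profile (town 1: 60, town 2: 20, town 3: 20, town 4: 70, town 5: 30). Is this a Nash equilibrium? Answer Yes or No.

No

Total = 200 ≥ 180: provided.
Town 1 (pledges 60, payoff 96): dropping to 0 → total 140, payoff 0. No gain.
Town 2 (pledges 20, payoff 136): dropping to 0 → total 180, payoff 156. Profitable deviation.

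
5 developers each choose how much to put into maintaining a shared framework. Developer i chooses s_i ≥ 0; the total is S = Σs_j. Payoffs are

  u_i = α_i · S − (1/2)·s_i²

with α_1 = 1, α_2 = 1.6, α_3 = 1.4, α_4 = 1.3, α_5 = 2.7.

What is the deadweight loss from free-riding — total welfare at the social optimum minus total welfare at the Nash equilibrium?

Developer i's FOC: ∂u_i/∂s_i = α_i − s_i = 0, so s_i* = α_i.
NE contributions = (1, 1.6, 1.4, 1.3, 2.7); S = 8.
W^NE = (Σα)·S − ½Σα_i² = 8² − ½·14.5 = 56.75.
Planner sets s_i = Σα_j = 8 for every i, so S^SO = 5·8 = 40.
W^SO = (Σα)·S^SO − ½·5·(Σα)² = (5/2)·8² = 160.
Deadweight loss = W^SO − W^NE = 103.25.

103.25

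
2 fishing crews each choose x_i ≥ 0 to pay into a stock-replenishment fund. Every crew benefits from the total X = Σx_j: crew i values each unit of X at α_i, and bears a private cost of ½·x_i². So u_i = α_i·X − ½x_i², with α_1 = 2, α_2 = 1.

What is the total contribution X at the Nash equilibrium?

Crew i's FOC: ∂u_i/∂x_i = α_i − x_i = 0, so x_i* = α_i.
NE contributions = (2, 1); X = 3.

3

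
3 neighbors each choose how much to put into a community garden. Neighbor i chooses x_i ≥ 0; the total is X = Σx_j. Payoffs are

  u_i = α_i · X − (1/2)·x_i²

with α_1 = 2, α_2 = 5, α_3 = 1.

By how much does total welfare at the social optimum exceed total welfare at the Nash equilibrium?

Neighbor i's FOC: ∂u_i/∂x_i = α_i − x_i = 0, so x_i* = α_i.
NE contributions = (2, 5, 1); X = 8.
W^NE = (Σα)·X − ½Σα_i² = 8² − ½·30 = 49.
Planner sets x_i = Σα_j = 8 for every i, so X^SO = 3·8 = 24.
W^SO = (Σα)·X^SO − ½·3·(Σα)² = (3/2)·8² = 96.
Deadweight loss = W^SO − W^NE = 47.

47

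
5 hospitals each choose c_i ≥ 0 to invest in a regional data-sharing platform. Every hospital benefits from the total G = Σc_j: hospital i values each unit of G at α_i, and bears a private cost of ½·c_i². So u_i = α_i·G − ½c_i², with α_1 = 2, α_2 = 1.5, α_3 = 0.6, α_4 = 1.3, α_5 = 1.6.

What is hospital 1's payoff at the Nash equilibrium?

12

Hospital i's FOC: ∂u_i/∂c_i = α_i − c_i = 0, so c_i* = α_i.
NE contributions = (2, 1.5, 0.6, 1.3, 1.6); G = 7.
u_1 = α_1·G − ½·(c_1)² = 2·7 − ½·2² = 12.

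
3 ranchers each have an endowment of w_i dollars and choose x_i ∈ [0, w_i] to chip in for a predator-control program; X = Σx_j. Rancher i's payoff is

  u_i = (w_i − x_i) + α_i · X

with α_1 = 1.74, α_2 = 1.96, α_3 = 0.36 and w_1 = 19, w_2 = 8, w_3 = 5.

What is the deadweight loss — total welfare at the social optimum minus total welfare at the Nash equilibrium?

15.3

∂u_i/∂x_i = α_i − 1, so rancher i contributes w_i if α_i > 1, else 0.
α_i > 1 for i ∈ {1, 2}; NE contributions (19, 8, 0), X = 27.
W^NE = Σw_i − X^NE + (Σα_i)·X^NE = 32 + 3.06·27 = 114.62.
Planner: ∂(Σu_j)/∂x_i = Σα_j − 1 = 3.06 > 0, so everyone contributes w_i; X^SO = 32, W^SO = 32 + 3.06·32 = 129.92.
Deadweight loss = 15.3.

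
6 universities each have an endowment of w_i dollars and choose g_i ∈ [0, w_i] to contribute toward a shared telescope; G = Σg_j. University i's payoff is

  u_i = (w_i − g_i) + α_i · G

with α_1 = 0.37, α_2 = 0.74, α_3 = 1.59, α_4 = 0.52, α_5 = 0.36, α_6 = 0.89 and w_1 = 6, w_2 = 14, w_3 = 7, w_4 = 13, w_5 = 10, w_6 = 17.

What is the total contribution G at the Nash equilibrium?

7

∂u_i/∂g_i = α_i − 1, so university i contributes w_i if α_i > 1, else 0.
α_i > 1 for i ∈ {3}; NE contributions (0, 0, 7, 0, 0, 0), G = 7.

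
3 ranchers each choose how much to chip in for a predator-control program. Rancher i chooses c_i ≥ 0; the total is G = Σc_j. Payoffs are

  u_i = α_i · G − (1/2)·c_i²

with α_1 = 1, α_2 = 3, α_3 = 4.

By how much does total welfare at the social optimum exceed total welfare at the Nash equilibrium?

45

Rancher i's FOC: ∂u_i/∂c_i = α_i − c_i = 0, so c_i* = α_i.
NE contributions = (1, 3, 4); G = 8.
W^NE = (Σα)·G − ½Σα_i² = 8² − ½·26 = 51.
Planner sets c_i = Σα_j = 8 for every i, so G^SO = 3·8 = 24.
W^SO = (Σα)·G^SO − ½·3·(Σα)² = (3/2)·8² = 96.
Deadweight loss = W^SO − W^NE = 45.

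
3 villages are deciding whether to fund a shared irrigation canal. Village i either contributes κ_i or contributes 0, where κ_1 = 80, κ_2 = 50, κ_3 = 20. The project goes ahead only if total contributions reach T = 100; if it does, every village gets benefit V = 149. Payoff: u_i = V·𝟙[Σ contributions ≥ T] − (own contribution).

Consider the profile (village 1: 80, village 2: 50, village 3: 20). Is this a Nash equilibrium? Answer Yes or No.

Total = 150 ≥ 100: provided.
Village 1 (pledges 80, payoff 69): dropping to 0 → total 70, payoff 0. No gain.
Village 2 (pledges 50, payoff 99): dropping to 0 → total 100, payoff 149. Profitable deviation.

No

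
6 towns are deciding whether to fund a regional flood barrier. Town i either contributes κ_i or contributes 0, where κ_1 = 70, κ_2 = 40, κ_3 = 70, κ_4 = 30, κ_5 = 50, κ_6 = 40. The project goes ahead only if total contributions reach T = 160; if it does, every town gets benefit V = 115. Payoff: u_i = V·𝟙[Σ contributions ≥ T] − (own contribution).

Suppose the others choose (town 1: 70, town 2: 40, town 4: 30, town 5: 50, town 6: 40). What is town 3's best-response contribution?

Others' total = 230 ≥ 160; contributing adds cost 70 for no extra benefit.
Best response: 0.

0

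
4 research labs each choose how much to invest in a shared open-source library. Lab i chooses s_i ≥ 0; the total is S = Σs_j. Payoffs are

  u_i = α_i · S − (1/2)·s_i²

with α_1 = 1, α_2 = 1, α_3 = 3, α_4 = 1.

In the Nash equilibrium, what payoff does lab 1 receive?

Lab i's FOC: ∂u_i/∂s_i = α_i − s_i = 0, so s_i* = α_i.
NE contributions = (1, 1, 3, 1); S = 6.
u_1 = α_1·S − ½·(s_1)² = 1·6 − ½·1² = 5.5.

5.5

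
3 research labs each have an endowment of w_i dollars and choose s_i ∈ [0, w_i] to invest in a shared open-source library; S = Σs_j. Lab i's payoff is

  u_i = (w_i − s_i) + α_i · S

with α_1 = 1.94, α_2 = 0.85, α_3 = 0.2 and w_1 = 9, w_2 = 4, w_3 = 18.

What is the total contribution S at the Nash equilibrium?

∂u_i/∂s_i = α_i − 1, so lab i contributes w_i if α_i > 1, else 0.
α_i > 1 for i ∈ {1}; NE contributions (9, 0, 0), S = 9.

9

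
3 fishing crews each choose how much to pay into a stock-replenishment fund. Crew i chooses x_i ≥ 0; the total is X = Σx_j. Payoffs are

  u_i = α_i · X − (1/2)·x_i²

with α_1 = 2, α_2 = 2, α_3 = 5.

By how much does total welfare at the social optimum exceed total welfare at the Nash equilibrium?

Crew i's FOC: ∂u_i/∂x_i = α_i − x_i = 0, so x_i* = α_i.
NE contributions = (2, 2, 5); X = 9.
W^NE = (Σα)·X − ½Σα_i² = 9² − ½·33 = 64.5.
Planner sets x_i = Σα_j = 9 for every i, so X^SO = 3·9 = 27.
W^SO = (Σα)·X^SO − ½·3·(Σα)² = (3/2)·9² = 121.5.
Deadweight loss = W^SO − W^NE = 57.

57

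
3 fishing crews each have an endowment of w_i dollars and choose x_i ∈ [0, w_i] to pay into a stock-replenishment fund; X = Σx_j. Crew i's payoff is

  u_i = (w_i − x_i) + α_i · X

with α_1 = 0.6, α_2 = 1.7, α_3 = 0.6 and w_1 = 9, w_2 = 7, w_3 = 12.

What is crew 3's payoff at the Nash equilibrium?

16.2

∂u_i/∂x_i = α_i − 1, so crew i contributes w_i if α_i > 1, else 0.
α_i > 1 for i ∈ {2}; NE contributions (0, 7, 0), X = 7.
u_3 = (12 − 0) + 0.6·7 = 16.2.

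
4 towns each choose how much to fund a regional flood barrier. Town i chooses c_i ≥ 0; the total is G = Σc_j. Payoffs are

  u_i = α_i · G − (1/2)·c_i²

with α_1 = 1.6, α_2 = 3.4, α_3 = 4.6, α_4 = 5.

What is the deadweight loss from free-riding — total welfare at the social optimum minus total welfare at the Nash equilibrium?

Town i's FOC: ∂u_i/∂c_i = α_i − c_i = 0, so c_i* = α_i.
NE contributions = (1.6, 3.4, 4.6, 5); G = 14.6.
W^NE = (Σα)·G − ½Σα_i² = 14.6² − ½·60.28 = 183.02.
Planner sets c_i = Σα_j = 14.6 for every i, so G^SO = 4·14.6 = 58.4.
W^SO = (Σα)·G^SO − ½·4·(Σα)² = (4/2)·14.6² = 426.32.
Deadweight loss = W^SO − W^NE = 243.3.

243.3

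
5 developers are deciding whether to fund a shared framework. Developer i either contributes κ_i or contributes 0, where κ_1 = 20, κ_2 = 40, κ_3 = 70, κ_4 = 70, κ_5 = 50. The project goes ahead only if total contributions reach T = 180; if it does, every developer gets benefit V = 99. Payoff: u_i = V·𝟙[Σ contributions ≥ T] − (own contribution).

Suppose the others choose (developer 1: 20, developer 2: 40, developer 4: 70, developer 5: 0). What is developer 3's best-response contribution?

70

Others' total = 130. Contributing 70 brings total to 200 ≥ 180: gain V − κ_3 = 29.
Best response: 70.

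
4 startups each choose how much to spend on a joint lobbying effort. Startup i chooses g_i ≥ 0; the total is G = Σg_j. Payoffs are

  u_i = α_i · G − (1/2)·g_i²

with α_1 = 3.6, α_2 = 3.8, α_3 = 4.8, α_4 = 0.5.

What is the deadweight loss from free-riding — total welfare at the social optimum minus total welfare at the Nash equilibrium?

Startup i's FOC: ∂u_i/∂g_i = α_i − g_i = 0, so g_i* = α_i.
NE contributions = (3.6, 3.8, 4.8, 0.5); G = 12.7.
W^NE = (Σα)·G − ½Σα_i² = 12.7² − ½·50.69 = 135.945.
Planner sets g_i = Σα_j = 12.7 for every i, so G^SO = 4·12.7 = 50.8.
W^SO = (Σα)·G^SO − ½·4·(Σα)² = (4/2)·12.7² = 322.58.
Deadweight loss = W^SO − W^NE = 186.635.

186.635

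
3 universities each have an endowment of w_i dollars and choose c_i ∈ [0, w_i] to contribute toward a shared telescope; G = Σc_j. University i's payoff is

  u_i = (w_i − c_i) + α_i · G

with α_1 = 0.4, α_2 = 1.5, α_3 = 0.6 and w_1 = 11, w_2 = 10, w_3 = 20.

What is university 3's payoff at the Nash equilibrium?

∂u_i/∂c_i = α_i − 1, so university i contributes w_i if α_i > 1, else 0.
α_i > 1 for i ∈ {2}; NE contributions (0, 10, 0), G = 10.
u_3 = (20 − 0) + 0.6·10 = 26.

26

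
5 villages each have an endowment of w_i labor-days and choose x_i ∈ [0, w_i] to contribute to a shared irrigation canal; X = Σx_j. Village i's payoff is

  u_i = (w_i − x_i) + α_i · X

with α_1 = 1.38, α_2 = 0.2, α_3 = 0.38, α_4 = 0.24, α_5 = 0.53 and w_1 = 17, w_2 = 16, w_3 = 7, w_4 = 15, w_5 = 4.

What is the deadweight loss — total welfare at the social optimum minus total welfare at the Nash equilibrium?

∂u_i/∂x_i = α_i − 1, so village i contributes w_i if α_i > 1, else 0.
α_i > 1 for i ∈ {1}; NE contributions (17, 0, 0, 0, 0), X = 17.
W^NE = Σw_i − X^NE + (Σα_i)·X^NE = 59 + 1.73·17 = 88.41.
Planner: ∂(Σu_j)/∂x_i = Σα_j − 1 = 1.73 > 0, so everyone contributes w_i; X^SO = 59, W^SO = 59 + 1.73·59 = 161.07.
Deadweight loss = 72.66.

72.66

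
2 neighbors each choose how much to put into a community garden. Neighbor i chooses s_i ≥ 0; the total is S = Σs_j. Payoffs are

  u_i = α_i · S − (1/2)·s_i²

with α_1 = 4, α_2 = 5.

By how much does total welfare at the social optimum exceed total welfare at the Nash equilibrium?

Neighbor i's FOC: ∂u_i/∂s_i = α_i − s_i = 0, so s_i* = α_i.
NE contributions = (4, 5); S = 9.
W^NE = (Σα)·S − ½Σα_i² = 9² − ½·41 = 60.5.
Planner sets s_i = Σα_j = 9 for every i, so S^SO = 2·9 = 18.
W^SO = (Σα)·S^SO − ½·2·(Σα)² = (2/2)·9² = 81.
Deadweight loss = W^SO − W^NE = 20.5.

20.5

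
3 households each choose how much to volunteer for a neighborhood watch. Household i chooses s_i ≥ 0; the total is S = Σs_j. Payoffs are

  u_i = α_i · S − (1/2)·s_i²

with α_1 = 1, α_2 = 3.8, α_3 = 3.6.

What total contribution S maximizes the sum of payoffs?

Planner FOC: ∂(Σu_j)/∂s_i = (Σα_j) − s_i = 0, so s_i^SO = Σα_j = 8.4 for every i; S^SO = 25.2.

25.2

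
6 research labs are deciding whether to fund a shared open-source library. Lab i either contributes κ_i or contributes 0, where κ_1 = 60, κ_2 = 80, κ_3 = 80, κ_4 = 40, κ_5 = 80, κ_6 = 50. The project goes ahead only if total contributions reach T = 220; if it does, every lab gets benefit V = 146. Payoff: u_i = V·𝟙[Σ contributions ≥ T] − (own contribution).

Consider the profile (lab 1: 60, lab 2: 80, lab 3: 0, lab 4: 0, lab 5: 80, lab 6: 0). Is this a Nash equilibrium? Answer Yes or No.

Yes

Total = 220 ≥ 220: provided.
Lab 1 (pledges 60, payoff 86): dropping to 0 → total 160, payoff 0. No gain.
Lab 2 (pledges 80, payoff 66): dropping to 0 → total 140, payoff 0. No gain.
Lab 3 (pledges 0, payoff 146): pledging 80 → total 300, payoff 66. No gain.
Lab 4 (pledges 0, payoff 146): pledging 40 → total 260, payoff 106. No gain.
Lab 5 (pledges 80, payoff 66): dropping to 0 → total 140, payoff 0. No gain.
Lab 6 (pledges 0, payoff 146): pledging 50 → total 270, payoff 96. No gain.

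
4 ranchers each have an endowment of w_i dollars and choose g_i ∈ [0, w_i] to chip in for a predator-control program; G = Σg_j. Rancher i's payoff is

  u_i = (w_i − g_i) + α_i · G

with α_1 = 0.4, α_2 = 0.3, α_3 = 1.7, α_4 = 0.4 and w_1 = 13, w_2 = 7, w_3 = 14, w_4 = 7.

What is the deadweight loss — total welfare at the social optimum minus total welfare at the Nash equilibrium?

48.6

∂u_i/∂g_i = α_i − 1, so rancher i contributes w_i if α_i > 1, else 0.
α_i > 1 for i ∈ {3}; NE contributions (0, 0, 14, 0), G = 14.
W^NE = Σw_i − G^NE + (Σα_i)·G^NE = 41 + 1.8·14 = 66.2.
Planner: ∂(Σu_j)/∂g_i = Σα_j − 1 = 1.8 > 0, so everyone contributes w_i; G^SO = 41, W^SO = 41 + 1.8·41 = 114.8.
Deadweight loss = 48.6.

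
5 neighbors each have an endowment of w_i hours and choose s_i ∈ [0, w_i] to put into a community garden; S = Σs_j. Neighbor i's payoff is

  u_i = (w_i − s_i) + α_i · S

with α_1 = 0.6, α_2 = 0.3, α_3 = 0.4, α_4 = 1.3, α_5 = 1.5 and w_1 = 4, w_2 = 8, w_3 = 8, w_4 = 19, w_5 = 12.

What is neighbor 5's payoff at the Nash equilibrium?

46.5

∂u_i/∂s_i = α_i − 1, so neighbor i contributes w_i if α_i > 1, else 0.
α_i > 1 for i ∈ {4, 5}; NE contributions (0, 0, 0, 19, 12), S = 31.
u_5 = (12 − 12) + 1.5·31 = 46.5.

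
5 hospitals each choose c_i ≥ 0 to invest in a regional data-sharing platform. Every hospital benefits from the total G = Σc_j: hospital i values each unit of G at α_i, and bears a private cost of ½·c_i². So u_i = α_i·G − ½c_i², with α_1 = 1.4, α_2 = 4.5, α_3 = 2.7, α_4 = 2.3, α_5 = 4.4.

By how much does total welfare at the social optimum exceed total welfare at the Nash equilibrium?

Hospital i's FOC: ∂u_i/∂c_i = α_i − c_i = 0, so c_i* = α_i.
NE contributions = (1.4, 4.5, 2.7, 2.3, 4.4); G = 15.3.
W^NE = (Σα)·G − ½Σα_i² = 15.3² − ½·54.15 = 207.015.
Planner sets c_i = Σα_j = 15.3 for every i, so G^SO = 5·15.3 = 76.5.
W^SO = (Σα)·G^SO − ½·5·(Σα)² = (5/2)·15.3² = 585.225.
Deadweight loss = W^SO − W^NE = 378.21.

378.21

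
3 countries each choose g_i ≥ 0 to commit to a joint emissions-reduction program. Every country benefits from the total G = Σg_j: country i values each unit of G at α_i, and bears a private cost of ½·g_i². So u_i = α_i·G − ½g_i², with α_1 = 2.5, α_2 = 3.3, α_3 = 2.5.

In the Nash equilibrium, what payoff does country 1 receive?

17.625

Country i's FOC: ∂u_i/∂g_i = α_i − g_i = 0, so g_i* = α_i.
NE contributions = (2.5, 3.3, 2.5); G = 8.3.
u_1 = α_1·G − ½·(g_1)² = 2.5·8.3 − ½·2.5² = 17.625.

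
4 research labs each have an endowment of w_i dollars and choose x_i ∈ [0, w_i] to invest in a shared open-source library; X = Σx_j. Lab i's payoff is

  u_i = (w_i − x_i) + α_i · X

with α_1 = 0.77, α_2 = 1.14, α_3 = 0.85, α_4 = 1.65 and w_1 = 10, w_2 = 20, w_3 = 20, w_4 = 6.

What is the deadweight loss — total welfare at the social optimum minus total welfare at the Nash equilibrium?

102.3

∂u_i/∂x_i = α_i − 1, so lab i contributes w_i if α_i > 1, else 0.
α_i > 1 for i ∈ {2, 4}; NE contributions (0, 20, 0, 6), X = 26.
W^NE = Σw_i − X^NE + (Σα_i)·X^NE = 56 + 3.41·26 = 144.66.
Planner: ∂(Σu_j)/∂x_i = Σα_j − 1 = 3.41 > 0, so everyone contributes w_i; X^SO = 56, W^SO = 56 + 3.41·56 = 246.96.
Deadweight loss = 102.3.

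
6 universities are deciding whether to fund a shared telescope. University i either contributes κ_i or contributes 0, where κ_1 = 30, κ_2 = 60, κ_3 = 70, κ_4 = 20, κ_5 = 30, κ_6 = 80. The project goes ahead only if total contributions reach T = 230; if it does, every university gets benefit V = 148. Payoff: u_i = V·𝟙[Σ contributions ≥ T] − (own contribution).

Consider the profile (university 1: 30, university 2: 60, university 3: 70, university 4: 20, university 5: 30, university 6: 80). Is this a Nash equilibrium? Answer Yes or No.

Total = 290 ≥ 230: provided.
University 1 (pledges 30, payoff 118): dropping to 0 → total 260, payoff 148. Profitable deviation.

No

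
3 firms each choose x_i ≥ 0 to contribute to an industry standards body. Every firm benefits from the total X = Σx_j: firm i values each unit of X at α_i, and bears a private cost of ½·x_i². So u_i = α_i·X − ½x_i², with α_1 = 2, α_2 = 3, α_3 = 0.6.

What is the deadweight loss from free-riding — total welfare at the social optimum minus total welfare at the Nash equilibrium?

Firm i's FOC: ∂u_i/∂x_i = α_i − x_i = 0, so x_i* = α_i.
NE contributions = (2, 3, 0.6); X = 5.6.
W^NE = (Σα)·X − ½Σα_i² = 5.6² − ½·13.36 = 24.68.
Planner sets x_i = Σα_j = 5.6 for every i, so X^SO = 3·5.6 = 16.8.
W^SO = (Σα)·X^SO − ½·3·(Σα)² = (3/2)·5.6² = 47.04.
Deadweight loss = W^SO − W^NE = 22.36.

22.36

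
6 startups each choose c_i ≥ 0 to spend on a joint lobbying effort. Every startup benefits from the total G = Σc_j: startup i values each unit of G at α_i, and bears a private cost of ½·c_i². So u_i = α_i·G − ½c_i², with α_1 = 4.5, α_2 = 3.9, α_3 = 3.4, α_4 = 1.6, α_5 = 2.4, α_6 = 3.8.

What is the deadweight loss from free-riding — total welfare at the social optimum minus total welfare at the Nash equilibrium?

803.21

Startup i's FOC: ∂u_i/∂c_i = α_i − c_i = 0, so c_i* = α_i.
NE contributions = (4.5, 3.9, 3.4, 1.6, 2.4, 3.8); G = 19.6.
W^NE = (Σα)·G − ½Σα_i² = 19.6² − ½·69.78 = 349.27.
Planner sets c_i = Σα_j = 19.6 for every i, so G^SO = 6·19.6 = 117.6.
W^SO = (Σα)·G^SO − ½·6·(Σα)² = (6/2)·19.6² = 1152.48.
Deadweight loss = W^SO − W^NE = 803.21.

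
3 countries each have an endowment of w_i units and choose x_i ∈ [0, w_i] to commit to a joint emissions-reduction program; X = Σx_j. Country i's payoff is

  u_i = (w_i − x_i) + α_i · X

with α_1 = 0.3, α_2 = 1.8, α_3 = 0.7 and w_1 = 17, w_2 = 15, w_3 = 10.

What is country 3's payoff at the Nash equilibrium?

∂u_i/∂x_i = α_i − 1, so country i contributes w_i if α_i > 1, else 0.
α_i > 1 for i ∈ {2}; NE contributions (0, 15, 0), X = 15.
u_3 = (10 − 0) + 0.7·15 = 20.5.

20.5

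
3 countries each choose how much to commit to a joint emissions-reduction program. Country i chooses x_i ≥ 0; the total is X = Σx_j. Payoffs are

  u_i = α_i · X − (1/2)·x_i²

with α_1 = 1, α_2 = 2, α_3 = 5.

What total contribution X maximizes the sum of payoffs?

24

Planner FOC: ∂(Σu_j)/∂x_i = (Σα_j) − x_i = 0, so x_i^SO = Σα_j = 8 for every i; X^SO = 24.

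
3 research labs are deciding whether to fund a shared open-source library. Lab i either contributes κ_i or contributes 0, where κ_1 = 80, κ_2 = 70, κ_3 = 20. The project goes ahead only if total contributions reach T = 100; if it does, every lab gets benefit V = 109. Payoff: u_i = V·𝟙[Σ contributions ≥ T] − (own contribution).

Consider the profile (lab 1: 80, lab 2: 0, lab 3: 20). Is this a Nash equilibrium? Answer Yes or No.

Total = 100 ≥ 100: provided.
Lab 1 (pledges 80, payoff 29): dropping to 0 → total 20, payoff 0. No gain.
Lab 2 (pledges 0, payoff 109): pledging 70 → total 170, payoff 39. No gain.
Lab 3 (pledges 20, payoff 89): dropping to 0 → total 80, payoff 0. No gain.

Yes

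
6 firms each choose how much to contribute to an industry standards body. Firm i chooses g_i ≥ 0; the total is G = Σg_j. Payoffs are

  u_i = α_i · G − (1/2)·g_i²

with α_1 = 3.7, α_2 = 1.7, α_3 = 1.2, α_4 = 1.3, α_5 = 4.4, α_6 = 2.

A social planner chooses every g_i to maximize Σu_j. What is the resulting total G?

85.8

Planner FOC: ∂(Σu_j)/∂g_i = (Σα_j) − g_i = 0, so g_i^SO = Σα_j = 14.3 for every i; G^SO = 85.8.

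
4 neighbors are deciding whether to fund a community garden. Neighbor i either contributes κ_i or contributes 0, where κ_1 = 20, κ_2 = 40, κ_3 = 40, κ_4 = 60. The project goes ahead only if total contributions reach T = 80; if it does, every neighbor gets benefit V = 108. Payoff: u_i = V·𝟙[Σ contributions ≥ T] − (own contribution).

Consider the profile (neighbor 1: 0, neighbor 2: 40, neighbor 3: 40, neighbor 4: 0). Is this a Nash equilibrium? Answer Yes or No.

Yes

Total = 80 ≥ 80: provided.
Neighbor 1 (pledges 0, payoff 108): pledging 20 → total 100, payoff 88. No gain.
Neighbor 2 (pledges 40, payoff 68): dropping to 0 → total 40, payoff 0. No gain.
Neighbor 3 (pledges 40, payoff 68): dropping to 0 → total 40, payoff 0. No gain.
Neighbor 4 (pledges 0, payoff 108): pledging 60 → total 140, payoff 48. No gain.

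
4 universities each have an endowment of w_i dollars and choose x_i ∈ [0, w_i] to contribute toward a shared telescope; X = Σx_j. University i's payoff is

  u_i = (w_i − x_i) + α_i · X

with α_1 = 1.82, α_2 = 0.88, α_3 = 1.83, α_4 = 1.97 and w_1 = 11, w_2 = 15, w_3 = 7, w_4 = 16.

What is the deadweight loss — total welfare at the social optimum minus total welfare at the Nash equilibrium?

82.5

∂u_i/∂x_i = α_i − 1, so university i contributes w_i if α_i > 1, else 0.
α_i > 1 for i ∈ {1, 3, 4}; NE contributions (11, 0, 7, 16), X = 34.
W^NE = Σw_i − X^NE + (Σα_i)·X^NE = 49 + 5.5·34 = 236.
Planner: ∂(Σu_j)/∂x_i = Σα_j − 1 = 5.5 > 0, so everyone contributes w_i; X^SO = 49, W^SO = 49 + 5.5·49 = 318.5.
Deadweight loss = 82.5.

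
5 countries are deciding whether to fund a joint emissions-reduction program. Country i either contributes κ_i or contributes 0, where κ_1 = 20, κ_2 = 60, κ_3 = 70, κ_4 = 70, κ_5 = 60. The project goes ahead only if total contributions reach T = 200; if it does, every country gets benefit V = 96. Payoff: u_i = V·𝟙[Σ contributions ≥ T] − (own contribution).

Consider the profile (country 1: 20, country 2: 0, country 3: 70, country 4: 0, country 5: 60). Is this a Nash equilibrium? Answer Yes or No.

Total = 150 < 200: not provided.
Country 1 (pledges 20, payoff -20): dropping to 0 → total 130, payoff 0. Profitable deviation.

No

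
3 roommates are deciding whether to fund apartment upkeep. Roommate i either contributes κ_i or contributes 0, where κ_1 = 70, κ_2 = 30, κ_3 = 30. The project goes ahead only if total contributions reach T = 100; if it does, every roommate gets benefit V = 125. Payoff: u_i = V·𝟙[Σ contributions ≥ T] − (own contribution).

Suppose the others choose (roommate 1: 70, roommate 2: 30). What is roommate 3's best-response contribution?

Others' total = 100 ≥ 100; contributing adds cost 30 for no extra benefit.
Best response: 0.

0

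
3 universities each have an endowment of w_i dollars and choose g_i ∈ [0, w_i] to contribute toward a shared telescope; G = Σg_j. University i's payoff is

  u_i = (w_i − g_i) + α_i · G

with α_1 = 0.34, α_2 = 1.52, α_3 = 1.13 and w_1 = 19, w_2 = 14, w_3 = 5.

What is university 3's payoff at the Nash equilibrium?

21.47

∂u_i/∂g_i = α_i − 1, so university i contributes w_i if α_i > 1, else 0.
α_i > 1 for i ∈ {2, 3}; NE contributions (0, 14, 5), G = 19.
u_3 = (5 − 5) + 1.13·19 = 21.47.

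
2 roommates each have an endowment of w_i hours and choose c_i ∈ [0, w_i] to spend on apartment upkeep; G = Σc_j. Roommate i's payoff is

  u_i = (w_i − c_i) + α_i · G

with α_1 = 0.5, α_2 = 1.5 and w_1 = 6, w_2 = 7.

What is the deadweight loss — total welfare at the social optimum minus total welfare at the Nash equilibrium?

6

∂u_i/∂c_i = α_i − 1, so roommate i contributes w_i if α_i > 1, else 0.
α_i > 1 for i ∈ {2}; NE contributions (0, 7), G = 7.
W^NE = Σw_i − G^NE + (Σα_i)·G^NE = 13 + 1·7 = 20.
Planner: ∂(Σu_j)/∂c_i = Σα_j − 1 = 1 > 0, so everyone contributes w_i; G^SO = 13, W^SO = 13 + 1·13 = 26.
Deadweight loss = 6.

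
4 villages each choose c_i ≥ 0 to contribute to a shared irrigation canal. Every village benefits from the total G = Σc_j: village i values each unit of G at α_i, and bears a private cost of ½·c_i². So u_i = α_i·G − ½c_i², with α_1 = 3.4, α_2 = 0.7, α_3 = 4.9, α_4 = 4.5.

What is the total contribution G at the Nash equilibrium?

Village i's FOC: ∂u_i/∂c_i = α_i − c_i = 0, so c_i* = α_i.
NE contributions = (3.4, 0.7, 4.9, 4.5); G = 13.5.

13.5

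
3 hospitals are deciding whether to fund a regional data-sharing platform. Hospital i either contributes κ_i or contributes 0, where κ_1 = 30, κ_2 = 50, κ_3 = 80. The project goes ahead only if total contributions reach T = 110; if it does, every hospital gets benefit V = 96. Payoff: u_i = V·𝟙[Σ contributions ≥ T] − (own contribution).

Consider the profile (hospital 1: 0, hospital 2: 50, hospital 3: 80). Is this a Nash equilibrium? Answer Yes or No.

Total = 130 ≥ 110: provided.
Hospital 1 (pledges 0, payoff 96): pledging 30 → total 160, payoff 66. No gain.
Hospital 2 (pledges 50, payoff 46): dropping to 0 → total 80, payoff 0. No gain.
Hospital 3 (pledges 80, payoff 16): dropping to 0 → total 50, payoff 0. No gain.

Yes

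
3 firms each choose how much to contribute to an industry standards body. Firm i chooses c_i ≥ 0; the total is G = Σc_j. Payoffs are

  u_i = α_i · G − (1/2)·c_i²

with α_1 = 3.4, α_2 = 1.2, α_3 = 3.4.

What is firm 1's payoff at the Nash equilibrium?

21.42

Firm i's FOC: ∂u_i/∂c_i = α_i − c_i = 0, so c_i* = α_i.
NE contributions = (3.4, 1.2, 3.4); G = 8.
u_1 = α_1·G − ½·(c_1)² = 3.4·8 − ½·3.4² = 21.42.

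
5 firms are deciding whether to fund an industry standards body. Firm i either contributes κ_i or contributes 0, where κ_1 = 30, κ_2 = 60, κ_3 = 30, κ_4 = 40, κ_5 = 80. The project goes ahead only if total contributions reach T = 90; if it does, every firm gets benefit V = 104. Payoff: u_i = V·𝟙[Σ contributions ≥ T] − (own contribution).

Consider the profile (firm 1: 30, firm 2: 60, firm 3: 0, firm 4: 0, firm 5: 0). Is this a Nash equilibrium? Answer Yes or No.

Total = 90 ≥ 90: provided.
Firm 1 (pledges 30, payoff 74): dropping to 0 → total 60, payoff 0. No gain.
Firm 2 (pledges 60, payoff 44): dropping to 0 → total 30, payoff 0. No gain.
Firm 3 (pledges 0, payoff 104): pledging 30 → total 120, payoff 74. No gain.
Firm 4 (pledges 0, payoff 104): pledging 40 → total 130, payoff 64. No gain.
Firm 5 (pledges 0, payoff 104): pledging 80 → total 170, payoff 24. No gain.

Yes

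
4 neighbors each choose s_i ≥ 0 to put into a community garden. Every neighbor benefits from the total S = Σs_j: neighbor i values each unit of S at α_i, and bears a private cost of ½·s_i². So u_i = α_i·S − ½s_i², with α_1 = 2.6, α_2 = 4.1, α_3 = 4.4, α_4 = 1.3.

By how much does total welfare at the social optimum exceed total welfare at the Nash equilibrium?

Neighbor i's FOC: ∂u_i/∂s_i = α_i − s_i = 0, so s_i* = α_i.
NE contributions = (2.6, 4.1, 4.4, 1.3); S = 12.4.
W^NE = (Σα)·S − ½Σα_i² = 12.4² − ½·44.62 = 131.45.
Planner sets s_i = Σα_j = 12.4 for every i, so S^SO = 4·12.4 = 49.6.
W^SO = (Σα)·S^SO − ½·4·(Σα)² = (4/2)·12.4² = 307.52.
Deadweight loss = W^SO − W^NE = 176.07.

176.07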